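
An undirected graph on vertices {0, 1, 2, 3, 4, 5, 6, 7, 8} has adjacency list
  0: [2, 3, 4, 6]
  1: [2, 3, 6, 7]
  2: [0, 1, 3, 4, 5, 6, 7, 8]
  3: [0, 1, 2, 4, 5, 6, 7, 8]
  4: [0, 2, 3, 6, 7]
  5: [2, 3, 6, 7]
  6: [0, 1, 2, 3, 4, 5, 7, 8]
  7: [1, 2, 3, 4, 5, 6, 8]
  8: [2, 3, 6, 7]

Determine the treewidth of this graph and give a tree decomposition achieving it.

Treewidth 4.
Bags: B1 = {2, 3, 4, 6, 7}  B2 = {0, 2, 3, 4, 6}  B3 = {2, 3, 5, 6, 7}  B4 = {2, 3, 6, 7, 8}  B5 = {1, 2, 3, 6, 7}
Tree: B1–B2, B1–B3, B3–B4, B4–B5

The largest bag has 5 vertices, giving width 4; this decomposition certifies tw(G) ≤ 4. For the lower bound, the 5 vertices {0, 2, 3, 4, 6} are pairwise adjacent, and any tree decomposition puts a clique entirely inside one bag — forcing width ≥ 4. Hence tw(G) = 4 exactly.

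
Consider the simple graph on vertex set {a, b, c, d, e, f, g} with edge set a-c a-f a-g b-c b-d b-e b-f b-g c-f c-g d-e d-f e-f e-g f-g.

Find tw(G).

3

A width-3 tree decomposition is:
Bags: B1 = {b, c, f, g}  B2 = {a, c, f, g}  B3 = {b, e, f, g}  B4 = {b, d, e, f}
Tree: B1–B2, B1–B3, B3–B4
Every bag has size at most 4, so the width is 4 − 1 = 3 and tw(G) ≤ 3. On the other hand G contains the 4-clique {b, d, e, f}. A clique must lie in a single bag of any decomposition, so no decomposition can have width below 3. The upper and lower bounds meet at 3, so that is the treewidth.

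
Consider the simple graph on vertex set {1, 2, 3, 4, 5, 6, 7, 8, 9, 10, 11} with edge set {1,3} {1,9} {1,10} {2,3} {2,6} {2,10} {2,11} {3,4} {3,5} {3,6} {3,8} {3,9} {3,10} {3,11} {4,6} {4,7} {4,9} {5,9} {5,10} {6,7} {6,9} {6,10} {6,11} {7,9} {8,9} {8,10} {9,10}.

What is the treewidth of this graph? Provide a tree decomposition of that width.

Treewidth 3.
One optimal decomposition is:
Bags: B1 = {3, 6, 9, 10}  B2 = {3, 4, 6, 9}  B3 = {3, 5, 9, 10}  B4 = {2, 3, 6, 10}  B5 = {3, 8, 9, 10}  B6 = {2, 3, 6, 11}  B7 = {1, 3, 9, 10}  B8 = {4, 6, 7, 9}
Tree: B1–B2, B1–B3, B1–B4, B1–B5, B4–B6, B1–B7, B2–B8

The largest bag has 4 vertices, giving width 3; this decomposition certifies tw(G) ≤ 3. For the lower bound, the 4 vertices {3, 8, 9, 10} are pairwise adjacent, and any tree decomposition puts a clique entirely inside one bag — forcing width ≥ 3. The upper and lower bounds meet at 3, so that is the treewidth.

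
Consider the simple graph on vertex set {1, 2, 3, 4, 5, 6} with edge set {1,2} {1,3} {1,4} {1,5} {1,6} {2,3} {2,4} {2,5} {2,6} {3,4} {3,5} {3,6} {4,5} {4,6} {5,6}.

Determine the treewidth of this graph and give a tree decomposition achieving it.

A single bag containing all 6 vertices is trivially a valid decomposition of width 5. Conversely, {1, 2, 3, 4, 5, 6} is a clique of size 6, and the vertices of any clique must share a bag in every tree decomposition; so some bag has ≥ 6 vertices and tw(G) ≥ 5. Combining the bounds, tw(G) = 5.

Treewidth 5.
Bags: B1 = {1, 2, 3, 4, 5, 6}
Tree: (single bag)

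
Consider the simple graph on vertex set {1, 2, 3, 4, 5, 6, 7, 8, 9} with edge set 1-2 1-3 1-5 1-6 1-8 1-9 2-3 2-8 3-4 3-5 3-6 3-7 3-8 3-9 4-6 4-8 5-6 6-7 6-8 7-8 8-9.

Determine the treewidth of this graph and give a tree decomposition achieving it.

The largest bag has 4 vertices, giving width 3; this decomposition certifies tw(G) ≤ 3. On the other hand G contains the 4-clique {1, 3, 8, 9}. A clique must lie in a single bag of any decomposition, so no decomposition can have width below 3. The upper and lower bounds meet at 3, so that is the treewidth.

Treewidth 3.
One such decomposition:
Bags: B1 = {1, 3, 5, 6}  B2 = {1, 3, 6, 8}  B3 = {1, 3, 8, 9}  B4 = {1, 2, 3, 8}  B5 = {3, 6, 7, 8}  B6 = {3, 4, 6, 8}
Tree: B1–B2, B2–B3, B2–B4, B2–B5, B5–B6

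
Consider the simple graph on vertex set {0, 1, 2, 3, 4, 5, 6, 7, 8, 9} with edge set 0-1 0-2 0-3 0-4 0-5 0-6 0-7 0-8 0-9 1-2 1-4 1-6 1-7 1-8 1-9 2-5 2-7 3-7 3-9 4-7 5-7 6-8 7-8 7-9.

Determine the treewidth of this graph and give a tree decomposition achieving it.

Treewidth 3.
One optimal decomposition is:
Bags: B1 = {0, 1, 7, 9}  B2 = {0, 1, 2, 7}  B3 = {0, 1, 7, 8}  B4 = {0, 3, 7, 9}  B5 = {0, 1, 4, 7}  B6 = {0, 2, 5, 7}  B7 = {0, 1, 6, 8}
Tree: B1–B2, B2–B3, B1–B4, B2–B5, B2–B6, B3–B7

The largest bag has 4 vertices, giving width 3; this decomposition certifies tw(G) ≤ 3. Conversely, {0, 1, 6, 8} is a clique of size 4, and the vertices of any clique must share a bag in every tree decomposition; so some bag has ≥ 4 vertices and tw(G) ≥ 3. Combining the bounds, tw(G) = 3.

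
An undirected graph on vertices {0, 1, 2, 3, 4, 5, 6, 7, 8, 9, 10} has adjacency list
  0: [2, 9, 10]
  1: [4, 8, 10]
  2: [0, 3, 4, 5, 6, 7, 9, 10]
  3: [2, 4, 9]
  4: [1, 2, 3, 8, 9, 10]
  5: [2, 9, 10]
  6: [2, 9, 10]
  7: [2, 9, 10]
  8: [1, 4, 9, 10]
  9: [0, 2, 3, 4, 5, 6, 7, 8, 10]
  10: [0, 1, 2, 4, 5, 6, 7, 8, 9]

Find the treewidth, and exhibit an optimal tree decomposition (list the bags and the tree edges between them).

Treewidth 3.
One such decomposition:
Bags: B1 = {2, 4, 9, 10}  B2 = {4, 8, 9, 10}  B3 = {0, 2, 9, 10}  B4 = {2, 5, 9, 10}  B5 = {2, 6, 9, 10}  B6 = {1, 4, 8, 10}  B7 = {2, 3, 4, 9}  B8 = {2, 7, 9, 10}
Tree: B1–B2, B1–B3, B1–B4, B4–B5, B2–B6, B1–B7, B5–B8

Each bag holds 4 vertices, so the decomposition has width 3, which upper-bounds the treewidth. Conversely, {1, 4, 8, 10} is a clique of size 4, and the vertices of any clique must share a bag in every tree decomposition; so some bag has ≥ 4 vertices and tw(G) ≥ 3. Combining the bounds, tw(G) = 3.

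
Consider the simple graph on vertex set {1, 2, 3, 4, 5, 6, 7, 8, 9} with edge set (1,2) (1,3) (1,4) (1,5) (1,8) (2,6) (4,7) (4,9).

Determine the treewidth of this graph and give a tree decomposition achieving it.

Treewidth 1.
Bags: B1 = {1, 4}  B2 = {4, 9}  B3 = {1, 2}  B4 = {2, 6}  B5 = {1, 5}  B6 = {1, 8}  B7 = {4, 7}  B8 = {1, 3}
Tree: B1–B2, B1–B3, B3–B4, B1–B5, B5–B6, B2–B7, B5–B8

Every bag has size at most 2, so the width is 2 − 1 = 1 and tw(G) ≤ 1. Any graph with an edge has treewidth ≥ 1, and G has the edge 1–4. The upper and lower bounds meet at 1, so that is the treewidth.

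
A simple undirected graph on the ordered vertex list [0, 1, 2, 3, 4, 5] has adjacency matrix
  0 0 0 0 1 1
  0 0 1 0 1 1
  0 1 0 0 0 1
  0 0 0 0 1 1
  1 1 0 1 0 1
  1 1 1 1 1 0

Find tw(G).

A width-2 tree decomposition is:
Bags: B1 = {0, 4, 5}  B2 = {1, 4, 5}  B3 = {1, 2, 5}  B4 = {3, 4, 5}
Tree: B1–B2, B2–B3, B1–B4
Each bag holds 3 vertices, so the decomposition has width 2, which upper-bounds the treewidth. For the lower bound, the 3 vertices {1, 2, 5} are pairwise adjacent, and any tree decomposition puts a clique entirely inside one bag — forcing width ≥ 2. The upper and lower bounds meet at 2, so that is the treewidth.

2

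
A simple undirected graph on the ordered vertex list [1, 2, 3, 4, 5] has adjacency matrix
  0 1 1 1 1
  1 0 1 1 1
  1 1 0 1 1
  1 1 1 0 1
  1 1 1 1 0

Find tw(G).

A width-4 tree decomposition is:
Bags: B1 = {1, 2, 3, 4, 5}
Tree: (single bag)
A single bag containing all 5 vertices is trivially a valid decomposition of width 4. For the lower bound, the 5 vertices {1, 2, 3, 4, 5} are pairwise adjacent, and any tree decomposition puts a clique entirely inside one bag — forcing width ≥ 4. Combining the bounds, tw(G) = 4.

4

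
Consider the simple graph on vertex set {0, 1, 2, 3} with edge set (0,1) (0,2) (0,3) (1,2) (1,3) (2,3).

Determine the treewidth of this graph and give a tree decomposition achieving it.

Treewidth 3.
Bags: B1 = {0, 1, 2, 3}
Tree: (single bag)

With just one bag of size 4, the width is 4 − 1 = 3, so tw(G) ≤ 3. Conversely, {0, 1, 2, 3} is a clique of size 4, and the vertices of any clique must share a bag in every tree decomposition; so some bag has ≥ 4 vertices and tw(G) ≥ 3. The upper and lower bounds meet at 3, so that is the treewidth.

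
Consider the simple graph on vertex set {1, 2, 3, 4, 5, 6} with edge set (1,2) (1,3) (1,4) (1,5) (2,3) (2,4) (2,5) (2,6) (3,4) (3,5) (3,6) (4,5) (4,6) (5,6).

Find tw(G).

4

A width-4 tree decomposition is:
Bags: B1 = {2, 3, 4, 5, 6}  B2 = {1, 2, 3, 4, 5}
Tree: B1–B2
Every bag has size at most 5, so the width is 5 − 1 = 4 and tw(G) ≤ 4. On the other hand G contains the 5-clique {1, 2, 3, 4, 5}. A clique must lie in a single bag of any decomposition, so no decomposition can have width below 4. Combining the bounds, tw(G) = 4.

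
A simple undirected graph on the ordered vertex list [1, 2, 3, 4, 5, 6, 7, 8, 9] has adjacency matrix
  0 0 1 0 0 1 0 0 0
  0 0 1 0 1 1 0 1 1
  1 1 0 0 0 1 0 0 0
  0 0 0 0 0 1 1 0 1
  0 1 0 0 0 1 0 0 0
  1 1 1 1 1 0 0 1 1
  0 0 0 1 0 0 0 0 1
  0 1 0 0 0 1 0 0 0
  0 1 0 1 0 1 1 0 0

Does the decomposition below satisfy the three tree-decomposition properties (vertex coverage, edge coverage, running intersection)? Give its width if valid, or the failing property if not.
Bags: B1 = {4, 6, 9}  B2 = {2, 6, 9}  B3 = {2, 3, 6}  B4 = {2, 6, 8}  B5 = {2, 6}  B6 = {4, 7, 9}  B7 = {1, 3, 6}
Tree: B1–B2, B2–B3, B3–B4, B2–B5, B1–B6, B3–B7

No — vertex 5 appears in no bag.

A tree decomposition must satisfy three properties: every vertex lies in some bag; for every edge, both endpoints lie together in some bag; and for every vertex, the bags containing it form a connected subtree. Here vertex 5 appears in no bag, so the decomposition is invalid.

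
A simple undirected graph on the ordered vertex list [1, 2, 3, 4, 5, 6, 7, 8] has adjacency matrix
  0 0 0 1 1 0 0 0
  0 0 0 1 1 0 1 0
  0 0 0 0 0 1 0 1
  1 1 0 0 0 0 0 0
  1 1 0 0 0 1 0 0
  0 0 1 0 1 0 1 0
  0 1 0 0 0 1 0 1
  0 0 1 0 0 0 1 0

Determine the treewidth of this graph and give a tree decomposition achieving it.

Each bag holds 3 vertices, so the decomposition has width 2, which upper-bounds the treewidth. The edges 4–1–5–2–4 form a cycle, so G is not a tree and its treewidth is at least 2. The upper and lower bounds meet at 2, so that is the treewidth.

Treewidth 2.
One such decomposition:
Bags: B1 = {1, 2, 4}  B2 = {1, 2, 5}  B3 = {2, 5, 7}  B4 = {5, 6, 7}  B5 = {6, 7, 8}  B6 = {3, 6, 8}
Tree: B1–B2, B2–B3, B3–B4, B4–B5, B5–B6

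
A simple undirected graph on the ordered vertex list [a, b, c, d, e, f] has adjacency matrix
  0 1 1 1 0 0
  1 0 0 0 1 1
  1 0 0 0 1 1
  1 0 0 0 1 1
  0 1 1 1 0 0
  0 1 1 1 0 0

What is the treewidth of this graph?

3

A width-3 tree decomposition is:
Bags: B1 = {a, b, c, d}  B2 = {b, c, d, f}  B3 = {b, c, d, e}
Tree: B1–B2, B2–B3
Each bag holds 4 vertices, so the decomposition has width 3, which upper-bounds the treewidth. For the lower bound: the 4 vertex sets {a,d}, {c,f}, {b}, {e} are disjoint, each induces a connected subgraph, and every pair is joined by at least one edge of G. Contracting each set to a single vertex therefore yields K_{4} as a minor, and since treewidth is minor-monotone, tw(G) ≥ tw(K_{4}) = 3. Hence tw(G) = 3 exactly.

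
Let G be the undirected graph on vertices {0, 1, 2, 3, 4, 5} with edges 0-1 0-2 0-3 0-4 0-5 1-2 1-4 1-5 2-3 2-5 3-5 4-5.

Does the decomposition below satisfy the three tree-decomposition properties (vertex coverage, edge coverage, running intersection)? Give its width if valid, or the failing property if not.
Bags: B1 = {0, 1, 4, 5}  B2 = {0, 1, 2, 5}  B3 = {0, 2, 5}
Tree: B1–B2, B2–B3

A tree decomposition must satisfy three properties: every vertex lies in some bag; for every edge, both endpoints lie together in some bag; and for every vertex, the bags containing it form a connected subtree. Here vertex 3 appears in no bag, so the decomposition is invalid.

No — vertex 3 appears in no bag.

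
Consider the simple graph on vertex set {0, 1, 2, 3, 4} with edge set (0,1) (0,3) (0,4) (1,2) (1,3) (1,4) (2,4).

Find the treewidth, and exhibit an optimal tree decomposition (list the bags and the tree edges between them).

Treewidth 2.
One such decomposition:
Bags: B1 = {0, 1, 3}  B2 = {0, 1, 4}  B3 = {1, 2, 4}
Tree: B1–B2, B2–B3

Every bag has size at most 3, so the width is 3 − 1 = 2 and tw(G) ≤ 2. For the lower bound, the 3 vertices {0, 1, 3} are pairwise adjacent, and any tree decomposition puts a clique entirely inside one bag — forcing width ≥ 2. The upper and lower bounds meet at 2, so that is the treewidth.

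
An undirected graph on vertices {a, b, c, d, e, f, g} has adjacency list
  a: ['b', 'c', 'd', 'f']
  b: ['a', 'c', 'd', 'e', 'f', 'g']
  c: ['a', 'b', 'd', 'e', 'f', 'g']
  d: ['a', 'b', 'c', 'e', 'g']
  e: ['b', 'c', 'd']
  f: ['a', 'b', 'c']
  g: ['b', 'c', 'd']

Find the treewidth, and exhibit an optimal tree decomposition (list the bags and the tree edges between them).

Treewidth 3.
Bags: B1 = {a, b, c, d}  B2 = {b, c, d, g}  B3 = {b, c, d, e}  B4 = {a, b, c, f}
Tree: B1–B2, B2–B3, B1–B4

Each bag holds 4 vertices, so the decomposition has width 3, which upper-bounds the treewidth. For the lower bound, the 4 vertices {b, c, d, g} are pairwise adjacent, and any tree decomposition puts a clique entirely inside one bag — forcing width ≥ 3. Hence tw(G) = 3 exactly.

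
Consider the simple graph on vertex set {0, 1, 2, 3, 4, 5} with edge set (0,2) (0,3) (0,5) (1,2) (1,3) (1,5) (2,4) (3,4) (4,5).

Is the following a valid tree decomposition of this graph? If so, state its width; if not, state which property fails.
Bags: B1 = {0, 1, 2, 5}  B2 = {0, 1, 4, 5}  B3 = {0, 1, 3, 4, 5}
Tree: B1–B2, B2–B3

No — edge (4,2) lies in no bag.

A tree decomposition must satisfy three properties: every vertex lies in some bag; for every edge, both endpoints lie together in some bag; and for every vertex, the bags containing it form a connected subtree. Here edge (4,2) lies in no bag, so the decomposition is invalid.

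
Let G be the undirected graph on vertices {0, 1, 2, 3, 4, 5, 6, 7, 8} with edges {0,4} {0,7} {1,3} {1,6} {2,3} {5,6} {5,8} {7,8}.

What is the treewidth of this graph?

A width-1 tree decomposition is:
Bags: B1 = {0, 4}  B2 = {0, 7}  B3 = {7, 8}  B4 = {5, 8}  B5 = {5, 6}  B6 = {1, 6}  B7 = {1, 3}  B8 = {2, 3}
Tree: B1–B2, B2–B3, B3–B4, B4–B5, B5–B6, B6–B7, B7–B8
The largest bag has 2 vertices, giving width 1; this decomposition certifies tw(G) ≤ 1. Any graph with an edge has treewidth ≥ 1, and G has the edge 4–0. The upper and lower bounds meet at 1, so that is the treewidth.

1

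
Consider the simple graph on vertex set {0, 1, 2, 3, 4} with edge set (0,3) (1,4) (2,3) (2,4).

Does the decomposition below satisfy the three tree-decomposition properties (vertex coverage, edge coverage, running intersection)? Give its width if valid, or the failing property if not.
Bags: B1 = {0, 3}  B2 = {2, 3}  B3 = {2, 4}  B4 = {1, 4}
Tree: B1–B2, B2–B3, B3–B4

Checking the three conditions: (i) the bags cover all of {0, 1, 2, 3, 4}; (ii) for each edge, some bag contains both endpoints; (iii) the bags containing any fixed vertex form a subtree. All hold, so the decomposition is valid with width 2 − 1 = 1.

Yes; width 1.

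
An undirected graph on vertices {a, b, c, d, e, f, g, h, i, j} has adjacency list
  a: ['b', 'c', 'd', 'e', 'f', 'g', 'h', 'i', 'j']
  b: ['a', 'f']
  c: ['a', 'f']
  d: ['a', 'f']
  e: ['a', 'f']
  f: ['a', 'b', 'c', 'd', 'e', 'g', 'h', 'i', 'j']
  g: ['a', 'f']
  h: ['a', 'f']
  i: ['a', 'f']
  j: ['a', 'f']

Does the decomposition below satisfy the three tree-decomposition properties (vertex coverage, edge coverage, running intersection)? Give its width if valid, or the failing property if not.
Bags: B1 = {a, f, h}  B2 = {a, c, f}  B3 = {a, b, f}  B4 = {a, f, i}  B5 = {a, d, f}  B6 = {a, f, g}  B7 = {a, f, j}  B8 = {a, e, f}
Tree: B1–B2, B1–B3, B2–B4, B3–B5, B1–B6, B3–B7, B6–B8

Vertex coverage: the bags together contain {a, b, c, d, e, f, g, h, i, j}, the full vertex set. Edge coverage: each edge of G has both endpoints in at least one bag. Running intersection: for every vertex, the bags containing it form a connected subtree. All three properties hold, so this is a valid tree decomposition of width max|bag| − 1 = 2, and hence tw(G) ≤ 2.

Yes; width 2.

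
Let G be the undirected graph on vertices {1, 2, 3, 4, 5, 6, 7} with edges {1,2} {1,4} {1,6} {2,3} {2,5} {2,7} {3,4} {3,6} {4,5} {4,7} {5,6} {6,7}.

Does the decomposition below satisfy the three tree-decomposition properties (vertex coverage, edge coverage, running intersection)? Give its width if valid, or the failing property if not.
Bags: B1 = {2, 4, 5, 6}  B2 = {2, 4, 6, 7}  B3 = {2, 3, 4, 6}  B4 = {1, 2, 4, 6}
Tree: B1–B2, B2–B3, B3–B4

Yes; width 3.

Every vertex of G appears in some bag (union = {1, 2, 3, 4, 5, 6, 7}); every edge is covered by a bag; and for each vertex v the set of bags containing v is connected in the bag tree. The decomposition is therefore valid. The largest bag has 4 vertices, so the width is 3.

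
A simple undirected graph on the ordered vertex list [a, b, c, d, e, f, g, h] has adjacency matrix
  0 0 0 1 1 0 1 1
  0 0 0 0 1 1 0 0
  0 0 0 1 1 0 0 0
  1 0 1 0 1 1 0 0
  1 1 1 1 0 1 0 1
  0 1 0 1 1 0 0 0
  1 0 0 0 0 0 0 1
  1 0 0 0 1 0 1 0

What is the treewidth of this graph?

A width-2 tree decomposition is:
Bags: B1 = {a, d, e}  B2 = {a, e, h}  B3 = {d, e, f}  B4 = {a, g, h}  B5 = {b, e, f}  B6 = {c, d, e}
Tree: B1–B2, B1–B3, B2–B4, B3–B5, B3–B6
Every bag has size at most 3, so the width is 3 − 1 = 2 and tw(G) ≤ 2. Conversely, {a, g, h} is a clique of size 3, and the vertices of any clique must share a bag in every tree decomposition; so some bag has ≥ 3 vertices and tw(G) ≥ 2. Hence tw(G) = 2 exactly.

2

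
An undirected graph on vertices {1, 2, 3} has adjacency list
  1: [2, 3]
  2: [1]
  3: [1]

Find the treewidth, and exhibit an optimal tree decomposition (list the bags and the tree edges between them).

The largest bag has 2 vertices, giving width 1; this decomposition certifies tw(G) ≤ 1. Any graph with an edge has treewidth ≥ 1, and G has the edge 1–2. Combining the bounds, tw(G) = 1.

Treewidth 1.
Bags: B1 = {1, 2}  B2 = {1, 3}
Tree: B1–B2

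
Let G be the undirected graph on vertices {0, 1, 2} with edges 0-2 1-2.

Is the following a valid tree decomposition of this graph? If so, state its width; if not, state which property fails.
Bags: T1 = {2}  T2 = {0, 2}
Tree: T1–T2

A tree decomposition must satisfy three properties: every vertex lies in some bag; for every edge, both endpoints lie together in some bag; and for every vertex, the bags containing it form a connected subtree. Here vertex 1 appears in no bag, so the decomposition is invalid.

No — vertex 1 appears in no bag.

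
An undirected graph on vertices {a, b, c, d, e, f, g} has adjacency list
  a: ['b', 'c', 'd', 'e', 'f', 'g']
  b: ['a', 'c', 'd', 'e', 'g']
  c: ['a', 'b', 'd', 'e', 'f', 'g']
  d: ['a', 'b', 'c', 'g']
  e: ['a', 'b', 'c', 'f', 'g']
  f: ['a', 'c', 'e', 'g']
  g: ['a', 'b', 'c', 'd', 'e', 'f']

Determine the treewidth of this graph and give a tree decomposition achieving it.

Treewidth 4.
Bags: B1 = {a, b, c, d, g}  B2 = {a, b, c, e, g}  B3 = {a, c, e, f, g}
Tree: B1–B2, B2–B3

The largest bag has 5 vertices, giving width 4; this decomposition certifies tw(G) ≤ 4. On the other hand G contains the 5-clique {a, b, c, d, g}. A clique must lie in a single bag of any decomposition, so no decomposition can have width below 4. Therefore the treewidth is 4.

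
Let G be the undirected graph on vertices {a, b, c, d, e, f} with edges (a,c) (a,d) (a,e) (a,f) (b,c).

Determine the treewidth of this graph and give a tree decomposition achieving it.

Every bag has size at most 2, so the width is 2 − 1 = 1 and tw(G) ≤ 1. G has an edge, so its treewidth is at least 1. Combining the bounds, tw(G) = 1.

Treewidth 1.
One such decomposition:
Bags: B1 = {a, c}  B2 = {a, d}  B3 = {a, f}  B4 = {a, e}  B5 = {b, c}
Tree: B1–B2, B2–B3, B3–B4, B1–B5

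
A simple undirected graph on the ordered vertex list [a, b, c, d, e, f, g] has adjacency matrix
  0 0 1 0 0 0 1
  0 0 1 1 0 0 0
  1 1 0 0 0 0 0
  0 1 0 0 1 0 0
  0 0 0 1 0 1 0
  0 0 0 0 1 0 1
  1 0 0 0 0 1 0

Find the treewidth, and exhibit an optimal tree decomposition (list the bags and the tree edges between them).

The largest bag has 3 vertices, giving width 2; this decomposition certifies tw(G) ≤ 2. For the lower bound, G contains the cycle c–b–d–e–f–g–a–c, so G is not a forest; only forests have treewidth ≤ 1, hence tw(G) ≥ 2. Combining the bounds, tw(G) = 2.

Treewidth 2.
One such decomposition:
Bags: B1 = {b, c, d}  B2 = {c, d, e}  B3 = {c, e, f}  B4 = {c, f, g}  B5 = {a, c, g}
Tree: B1–B2, B2–B3, B3–B4, B4–B5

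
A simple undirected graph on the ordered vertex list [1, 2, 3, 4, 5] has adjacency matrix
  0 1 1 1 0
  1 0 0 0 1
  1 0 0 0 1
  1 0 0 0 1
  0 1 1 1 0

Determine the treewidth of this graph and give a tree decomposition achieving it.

Every bag has size at most 3, so the width is 3 − 1 = 2 and tw(G) ≤ 2. Since 5–2–1–4–5 is a cycle in G, G is not acyclic. Forests are exactly the graphs of treewidth ≤ 1, so tw(G) ≥ 2. The upper and lower bounds meet at 2, so that is the treewidth.

Treewidth 2.
One such decomposition:
Bags: B1 = {1, 2, 5}  B2 = {1, 4, 5}  B3 = {1, 3, 5}
Tree: B1–B2, B2–B3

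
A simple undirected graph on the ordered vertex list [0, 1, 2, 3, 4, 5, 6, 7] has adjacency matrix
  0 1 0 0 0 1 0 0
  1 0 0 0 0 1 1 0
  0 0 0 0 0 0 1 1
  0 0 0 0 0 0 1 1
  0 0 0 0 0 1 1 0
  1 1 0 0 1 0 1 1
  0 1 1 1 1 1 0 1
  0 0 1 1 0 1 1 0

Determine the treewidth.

2

A width-2 tree decomposition is:
Bags: B1 = {3, 6, 7}  B2 = {5, 6, 7}  B3 = {1, 5, 6}  B4 = {0, 1, 5}  B5 = {4, 5, 6}  B6 = {2, 6, 7}
Tree: B1–B2, B2–B3, B3–B4, B2–B5, B1–B6
Each bag holds 3 vertices, so the decomposition has width 2, which upper-bounds the treewidth. On the other hand G contains the 3-clique {0, 1, 5}. A clique must lie in a single bag of any decomposition, so no decomposition can have width below 2. The upper and lower bounds meet at 2, so that is the treewidth.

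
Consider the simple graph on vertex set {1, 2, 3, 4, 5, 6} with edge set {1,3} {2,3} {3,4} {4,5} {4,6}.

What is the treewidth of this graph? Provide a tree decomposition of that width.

Every bag has size at most 2, so the width is 2 − 1 = 1 and tw(G) ≤ 1. Since G has at least one edge (e.g. 4–3), it is not an edgeless graph, so tw(G) ≥ 1. Combining the bounds, tw(G) = 1.

Treewidth 1.
Bags: B1 = {3, 4}  B2 = {1, 3}  B3 = {2, 3}  B4 = {4, 6}  B5 = {4, 5}
Tree: B1–B2, B2–B3, B1–B4, B4–B5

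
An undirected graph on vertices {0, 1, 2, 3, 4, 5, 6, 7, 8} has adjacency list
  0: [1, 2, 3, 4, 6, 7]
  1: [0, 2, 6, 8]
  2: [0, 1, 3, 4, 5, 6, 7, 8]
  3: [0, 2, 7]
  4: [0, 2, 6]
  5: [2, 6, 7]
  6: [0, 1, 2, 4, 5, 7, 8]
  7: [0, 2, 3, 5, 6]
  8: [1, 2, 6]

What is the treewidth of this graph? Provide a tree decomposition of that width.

The largest bag has 4 vertices, giving width 3; this decomposition certifies tw(G) ≤ 3. Conversely, {0, 2, 3, 7} is a clique of size 4, and the vertices of any clique must share a bag in every tree decomposition; so some bag has ≥ 4 vertices and tw(G) ≥ 3. Combining the bounds, tw(G) = 3.

Treewidth 3.
Bags: B1 = {0, 2, 6, 7}  B2 = {0, 2, 4, 6}  B3 = {0, 2, 3, 7}  B4 = {2, 5, 6, 7}  B5 = {0, 1, 2, 6}  B6 = {1, 2, 6, 8}
Tree: B1–B2, B1–B3, B1–B4, B1–B5, B5–B6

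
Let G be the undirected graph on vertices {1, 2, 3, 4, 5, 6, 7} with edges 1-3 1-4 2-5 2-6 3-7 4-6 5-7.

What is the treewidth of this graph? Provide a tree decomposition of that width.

Treewidth 2.
Bags: B1 = {2, 4, 6}  B2 = {1, 2, 4}  B3 = {1, 2, 3}  B4 = {2, 3, 7}  B5 = {2, 5, 7}
Tree: B1–B2, B2–B3, B3–B4, B4–B5

The largest bag has 3 vertices, giving width 2; this decomposition certifies tw(G) ≤ 2. Since 2–6–4–1–3–7–5–2 is a cycle in G, G is not acyclic. Forests are exactly the graphs of treewidth ≤ 1, so tw(G) ≥ 2. The upper and lower bounds meet at 2, so that is the treewidth.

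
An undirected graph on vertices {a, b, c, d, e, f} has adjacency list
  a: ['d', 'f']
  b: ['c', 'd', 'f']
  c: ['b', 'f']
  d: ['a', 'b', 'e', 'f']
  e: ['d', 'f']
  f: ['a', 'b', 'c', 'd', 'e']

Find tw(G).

A width-2 tree decomposition is:
Bags: B1 = {b, d, f}  B2 = {a, d, f}  B3 = {b, c, f}  B4 = {d, e, f}
Tree: B1–B2, B1–B3, B2–B4
The largest bag has 3 vertices, giving width 2; this decomposition certifies tw(G) ≤ 2. For the lower bound, the 3 vertices {d, e, f} are pairwise adjacent, and any tree decomposition puts a clique entirely inside one bag — forcing width ≥ 2. The upper and lower bounds meet at 2, so that is the treewidth.

2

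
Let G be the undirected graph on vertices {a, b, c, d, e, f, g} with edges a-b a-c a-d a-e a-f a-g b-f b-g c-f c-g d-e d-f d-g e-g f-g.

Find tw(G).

3

A width-3 tree decomposition is:
Bags: B1 = {a, c, f, g}  B2 = {a, b, f, g}  B3 = {a, d, f, g}  B4 = {a, d, e, g}
Tree: B1–B2, B2–B3, B3–B4
The largest bag has 4 vertices, giving width 3; this decomposition certifies tw(G) ≤ 3. For the lower bound, the 4 vertices {a, d, e, g} are pairwise adjacent, and any tree decomposition puts a clique entirely inside one bag — forcing width ≥ 3. Combining the bounds, tw(G) = 3.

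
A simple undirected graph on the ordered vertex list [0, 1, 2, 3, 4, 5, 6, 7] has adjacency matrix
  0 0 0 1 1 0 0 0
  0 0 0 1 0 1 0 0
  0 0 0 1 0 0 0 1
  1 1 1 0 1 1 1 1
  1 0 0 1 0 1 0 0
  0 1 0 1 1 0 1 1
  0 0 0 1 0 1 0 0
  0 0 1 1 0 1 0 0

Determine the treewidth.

2

A width-2 tree decomposition is:
Bags: B1 = {3, 4, 5}  B2 = {1, 3, 5}  B3 = {0, 3, 4}  B4 = {3, 5, 7}  B5 = {2, 3, 7}  B6 = {3, 5, 6}
Tree: B1–B2, B1–B3, B1–B4, B4–B5, B2–B6
Every bag has size at most 3, so the width is 3 − 1 = 2 and tw(G) ≤ 2. On the other hand G contains the 3-clique {0, 3, 4}. A clique must lie in a single bag of any decomposition, so no decomposition can have width below 2. Therefore the treewidth is 2.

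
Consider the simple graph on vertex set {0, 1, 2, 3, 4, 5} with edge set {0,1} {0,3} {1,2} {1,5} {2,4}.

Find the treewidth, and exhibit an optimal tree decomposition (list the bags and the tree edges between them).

Treewidth 1.
Bags: B1 = {2, 4}  B2 = {1, 2}  B3 = {0, 1}  B4 = {0, 3}  B5 = {1, 5}
Tree: B1–B2, B2–B3, B3–B4, B2–B5

Each bag holds 2 vertices, so the decomposition has width 1, which upper-bounds the treewidth. G has an edge, so its treewidth is at least 1. Combining the bounds, tw(G) = 1.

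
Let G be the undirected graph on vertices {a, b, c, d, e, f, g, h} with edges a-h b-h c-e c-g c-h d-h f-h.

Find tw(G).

1

A width-1 tree decomposition is:
Bags: B1 = {d, h}  B2 = {a, h}  B3 = {b, h}  B4 = {c, h}  B5 = {f, h}  B6 = {c, g}  B7 = {c, e}
Tree: B1–B2, B2–B3, B1–B4, B4–B5, B4–B6, B6–B7
The largest bag has 2 vertices, giving width 1; this decomposition certifies tw(G) ≤ 1. Since G has at least one edge (e.g. h–d), it is not an edgeless graph, so tw(G) ≥ 1. Hence tw(G) = 1 exactly.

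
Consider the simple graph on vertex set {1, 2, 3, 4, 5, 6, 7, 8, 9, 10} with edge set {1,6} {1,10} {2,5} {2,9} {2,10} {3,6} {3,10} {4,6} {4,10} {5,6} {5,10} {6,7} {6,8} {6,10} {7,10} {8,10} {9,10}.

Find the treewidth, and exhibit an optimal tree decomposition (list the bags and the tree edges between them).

Every bag has size at most 3, so the width is 3 − 1 = 2 and tw(G) ≤ 2. On the other hand G contains the 3-clique {2, 9, 10}. A clique must lie in a single bag of any decomposition, so no decomposition can have width below 2. Combining the bounds, tw(G) = 2.

Treewidth 2.
One optimal decomposition is:
Bags: B1 = {4, 6, 10}  B2 = {1, 6, 10}  B3 = {6, 8, 10}  B4 = {5, 6, 10}  B5 = {2, 5, 10}  B6 = {3, 6, 10}  B7 = {2, 9, 10}  B8 = {6, 7, 10}
Tree: B1–B2, B2–B3, B3–B4, B4–B5, B3–B6, B5–B7, B1–B8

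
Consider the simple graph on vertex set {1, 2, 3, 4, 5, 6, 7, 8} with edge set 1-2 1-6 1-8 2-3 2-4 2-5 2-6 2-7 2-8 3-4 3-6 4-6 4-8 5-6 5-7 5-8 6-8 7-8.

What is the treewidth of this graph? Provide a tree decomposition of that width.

Treewidth 3.
Bags: B1 = {1, 2, 6, 8}  B2 = {2, 5, 6, 8}  B3 = {2, 4, 6, 8}  B4 = {2, 3, 4, 6}  B5 = {2, 5, 7, 8}
Tree: B1–B2, B1–B3, B3–B4, B2–B5

Each bag holds 4 vertices, so the decomposition has width 3, which upper-bounds the treewidth. For the lower bound, the 4 vertices {1, 2, 6, 8} are pairwise adjacent, and any tree decomposition puts a clique entirely inside one bag — forcing width ≥ 3. Hence tw(G) = 3 exactly.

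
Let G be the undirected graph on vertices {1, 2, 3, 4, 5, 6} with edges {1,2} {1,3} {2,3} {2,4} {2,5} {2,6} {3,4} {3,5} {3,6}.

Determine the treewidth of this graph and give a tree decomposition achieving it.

Treewidth 2.
One such decomposition:
Bags: B1 = {2, 3, 6}  B2 = {2, 3, 5}  B3 = {1, 2, 3}  B4 = {2, 3, 4}
Tree: B1–B2, B1–B3, B1–B4

Every bag has size at most 3, so the width is 3 − 1 = 2 and tw(G) ≤ 2. Conversely, {1, 2, 3} is a clique of size 3, and the vertices of any clique must share a bag in every tree decomposition; so some bag has ≥ 3 vertices and tw(G) ≥ 2. Combining the bounds, tw(G) = 2.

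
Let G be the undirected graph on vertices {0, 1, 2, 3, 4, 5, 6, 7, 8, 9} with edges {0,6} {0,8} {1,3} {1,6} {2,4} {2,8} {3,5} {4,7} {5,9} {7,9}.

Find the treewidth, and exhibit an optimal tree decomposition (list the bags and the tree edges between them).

Treewidth 2.
Bags: B1 = {1, 3, 6}  B2 = {3, 5, 6}  B3 = {5, 6, 9}  B4 = {6, 7, 9}  B5 = {4, 6, 7}  B6 = {2, 4, 6}  B7 = {2, 6, 8}  B8 = {0, 6, 8}
Tree: B1–B2, B2–B3, B3–B4, B4–B5, B5–B6, B6–B7, B7–B8

Each bag holds 3 vertices, so the decomposition has width 2, which upper-bounds the treewidth. For the lower bound, G contains the cycle 6–1–3–5–9–7–4–2–8–0–6, so G is not a forest; only forests have treewidth ≤ 1, hence tw(G) ≥ 2. Therefore the treewidth is 2.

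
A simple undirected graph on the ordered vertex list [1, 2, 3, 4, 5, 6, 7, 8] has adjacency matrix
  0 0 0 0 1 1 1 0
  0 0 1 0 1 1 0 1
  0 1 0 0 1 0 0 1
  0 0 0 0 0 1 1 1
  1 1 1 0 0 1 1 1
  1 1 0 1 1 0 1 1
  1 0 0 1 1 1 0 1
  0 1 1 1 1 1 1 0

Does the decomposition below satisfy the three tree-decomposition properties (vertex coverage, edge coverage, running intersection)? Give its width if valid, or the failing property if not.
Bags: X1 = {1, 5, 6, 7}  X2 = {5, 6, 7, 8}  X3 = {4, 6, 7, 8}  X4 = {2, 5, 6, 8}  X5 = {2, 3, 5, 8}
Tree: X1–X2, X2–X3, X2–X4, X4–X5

Yes; width 3.

Every vertex of G appears in some bag (union = {1, 2, 3, 4, 5, 6, 7, 8}); every edge is covered by a bag; and for each vertex v the set of bags containing v is connected in the bag tree. The decomposition is therefore valid. The largest bag has 4 vertices, so the width is 3.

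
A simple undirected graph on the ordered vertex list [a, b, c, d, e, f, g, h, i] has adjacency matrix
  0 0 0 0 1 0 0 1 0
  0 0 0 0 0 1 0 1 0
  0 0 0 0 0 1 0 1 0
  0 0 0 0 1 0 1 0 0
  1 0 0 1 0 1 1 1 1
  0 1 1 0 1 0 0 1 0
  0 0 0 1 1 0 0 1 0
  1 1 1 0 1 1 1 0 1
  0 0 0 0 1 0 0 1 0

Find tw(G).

2

A width-2 tree decomposition is:
Bags: B1 = {e, f, h}  B2 = {b, f, h}  B3 = {e, h, i}  B4 = {c, f, h}  B5 = {e, g, h}  B6 = {d, e, g}  B7 = {a, e, h}
Tree: B1–B2, B1–B3, B1–B4, B3–B5, B5–B6, B3–B7
Every bag has size at most 3, so the width is 3 − 1 = 2 and tw(G) ≤ 2. For the lower bound, the 3 vertices {d, e, g} are pairwise adjacent, and any tree decomposition puts a clique entirely inside one bag — forcing width ≥ 2. Therefore the treewidth is 2.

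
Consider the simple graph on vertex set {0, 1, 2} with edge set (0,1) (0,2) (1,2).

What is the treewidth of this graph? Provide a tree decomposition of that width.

With just one bag of size 3, the width is 3 − 1 = 2, so tw(G) ≤ 2. Conversely, {0, 1, 2} is a clique of size 3, and the vertices of any clique must share a bag in every tree decomposition; so some bag has ≥ 3 vertices and tw(G) ≥ 2. Hence tw(G) = 2 exactly.

Treewidth 2.
One optimal decomposition is:
Bags: B1 = {0, 1, 2}
Tree: (single bag)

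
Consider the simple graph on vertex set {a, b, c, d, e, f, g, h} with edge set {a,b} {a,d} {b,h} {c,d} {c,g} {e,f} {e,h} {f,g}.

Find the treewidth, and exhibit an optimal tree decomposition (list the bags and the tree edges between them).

Treewidth 2.
One such decomposition:
Bags: B1 = {c, d, g}  B2 = {d, f, g}  B3 = {d, e, f}  B4 = {d, e, h}  B5 = {b, d, h}  B6 = {a, b, d}
Tree: B1–B2, B2–B3, B3–B4, B4–B5, B5–B6

Every bag has size at most 3, so the width is 3 − 1 = 2 and tw(G) ≤ 2. Since d–c–g–f–e–h–b–a–d is a cycle in G, G is not acyclic. Forests are exactly the graphs of treewidth ≤ 1, so tw(G) ≥ 2. Hence tw(G) = 2 exactly.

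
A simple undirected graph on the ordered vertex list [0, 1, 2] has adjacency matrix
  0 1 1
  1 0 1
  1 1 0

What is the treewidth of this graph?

A width-2 tree decomposition is:
Bags: B1 = {0, 1, 2}
Tree: (single bag)
A single bag containing all 3 vertices is trivially a valid decomposition of width 2. Conversely, {0, 1, 2} is a clique of size 3, and the vertices of any clique must share a bag in every tree decomposition; so some bag has ≥ 3 vertices and tw(G) ≥ 2. Hence tw(G) = 2 exactly.

2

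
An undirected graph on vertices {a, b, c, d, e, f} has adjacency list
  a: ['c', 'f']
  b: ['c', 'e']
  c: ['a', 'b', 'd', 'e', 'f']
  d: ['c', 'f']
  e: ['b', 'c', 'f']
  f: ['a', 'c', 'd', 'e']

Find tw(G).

A width-2 tree decomposition is:
Bags: B1 = {a, c, f}  B2 = {c, d, f}  B3 = {c, e, f}  B4 = {b, c, e}
Tree: B1–B2, B1–B3, B3–B4
The largest bag has 3 vertices, giving width 2; this decomposition certifies tw(G) ≤ 2. For the lower bound, the 3 vertices {c, d, f} are pairwise adjacent, and any tree decomposition puts a clique entirely inside one bag — forcing width ≥ 2. Hence tw(G) = 2 exactly.

2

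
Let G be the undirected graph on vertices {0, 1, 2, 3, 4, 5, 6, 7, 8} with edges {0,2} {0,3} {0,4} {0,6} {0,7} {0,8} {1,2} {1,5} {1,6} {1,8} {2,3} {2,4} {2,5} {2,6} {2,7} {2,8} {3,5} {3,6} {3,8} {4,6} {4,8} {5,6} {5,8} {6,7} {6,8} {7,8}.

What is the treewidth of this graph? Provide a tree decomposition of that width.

The largest bag has 5 vertices, giving width 4; this decomposition certifies tw(G) ≤ 4. Conversely, {0, 2, 3, 6, 8} is a clique of size 5, and the vertices of any clique must share a bag in every tree decomposition; so some bag has ≥ 5 vertices and tw(G) ≥ 4. Hence tw(G) = 4 exactly.

Treewidth 4.
One optimal decomposition is:
Bags: B1 = {0, 2, 3, 6, 8}  B2 = {0, 2, 4, 6, 8}  B3 = {0, 2, 6, 7, 8}  B4 = {2, 3, 5, 6, 8}  B5 = {1, 2, 5, 6, 8}
Tree: B1–B2, B2–B3, B1–B4, B4–B5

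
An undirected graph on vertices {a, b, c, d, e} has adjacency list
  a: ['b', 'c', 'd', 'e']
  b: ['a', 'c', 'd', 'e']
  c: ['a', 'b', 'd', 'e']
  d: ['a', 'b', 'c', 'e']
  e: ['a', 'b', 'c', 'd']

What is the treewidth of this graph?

A width-4 tree decomposition is:
Bags: B1 = {a, b, c, d, e}
Tree: (single bag)
A single bag containing all 5 vertices is trivially a valid decomposition of width 4. On the other hand G contains the 5-clique {a, b, c, d, e}. A clique must lie in a single bag of any decomposition, so no decomposition can have width below 4. Therefore the treewidth is 4.

4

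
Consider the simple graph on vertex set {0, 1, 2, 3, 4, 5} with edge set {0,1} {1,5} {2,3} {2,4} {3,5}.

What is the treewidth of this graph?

1

A width-1 tree decomposition is:
Bags: B1 = {0, 1}  B2 = {1, 5}  B3 = {3, 5}  B4 = {2, 3}  B5 = {2, 4}
Tree: B1–B2, B2–B3, B3–B4, B4–B5
Every bag has size at most 2, so the width is 2 − 1 = 1 and tw(G) ≤ 1. Any graph with an edge has treewidth ≥ 1, and G has the edge 0–1. The upper and lower bounds meet at 1, so that is the treewidth.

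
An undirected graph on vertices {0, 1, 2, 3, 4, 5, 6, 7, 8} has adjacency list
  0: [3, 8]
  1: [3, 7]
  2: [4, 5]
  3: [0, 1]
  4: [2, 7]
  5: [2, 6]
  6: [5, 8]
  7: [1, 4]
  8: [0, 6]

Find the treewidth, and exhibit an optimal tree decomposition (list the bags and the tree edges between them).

Treewidth 2.
One optimal decomposition is:
Bags: B1 = {0, 3, 8}  B2 = {3, 6, 8}  B3 = {3, 5, 6}  B4 = {2, 3, 5}  B5 = {2, 3, 4}  B6 = {3, 4, 7}  B7 = {1, 3, 7}
Tree: B1–B2, B2–B3, B3–B4, B4–B5, B5–B6, B6–B7

Every bag has size at most 3, so the width is 3 − 1 = 2 and tw(G) ≤ 2. The edges 3–0–8–6–5–2–4–7–1–3 form a cycle, so G is not a tree and its treewidth is at least 2. Combining the bounds, tw(G) = 2.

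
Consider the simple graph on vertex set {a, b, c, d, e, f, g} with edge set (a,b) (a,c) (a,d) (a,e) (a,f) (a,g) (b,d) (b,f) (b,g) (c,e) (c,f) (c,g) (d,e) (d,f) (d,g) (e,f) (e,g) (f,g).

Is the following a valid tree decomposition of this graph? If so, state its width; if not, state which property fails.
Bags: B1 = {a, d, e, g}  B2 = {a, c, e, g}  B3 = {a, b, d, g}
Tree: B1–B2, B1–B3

No — vertex f appears in no bag.

A tree decomposition must satisfy three properties: every vertex lies in some bag; for every edge, both endpoints lie together in some bag; and for every vertex, the bags containing it form a connected subtree. Here vertex f appears in no bag, so the decomposition is invalid.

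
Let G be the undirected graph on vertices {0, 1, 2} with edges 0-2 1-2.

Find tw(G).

A width-1 tree decomposition is:
Bags: B1 = {1, 2}  B2 = {0, 2}
Tree: B1–B2
Every bag has size at most 2, so the width is 2 − 1 = 1 and tw(G) ≤ 1. G has an edge, so its treewidth is at least 1. The upper and lower bounds meet at 1, so that is the treewidth.

1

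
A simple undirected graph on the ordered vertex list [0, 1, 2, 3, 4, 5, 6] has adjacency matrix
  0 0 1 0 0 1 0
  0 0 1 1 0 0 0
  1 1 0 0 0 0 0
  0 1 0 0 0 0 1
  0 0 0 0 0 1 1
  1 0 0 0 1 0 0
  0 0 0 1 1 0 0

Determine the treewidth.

2

A width-2 tree decomposition is:
Bags: B1 = {1, 3, 6}  B2 = {1, 4, 6}  B3 = {1, 4, 5}  B4 = {0, 1, 5}  B5 = {0, 1, 2}
Tree: B1–B2, B2–B3, B3–B4, B4–B5
Every bag has size at most 3, so the width is 3 − 1 = 2 and tw(G) ≤ 2. Since 1–3–6–4–5–0–2–1 is a cycle in G, G is not acyclic. Forests are exactly the graphs of treewidth ≤ 1, so tw(G) ≥ 2. The upper and lower bounds meet at 2, so that is the treewidth.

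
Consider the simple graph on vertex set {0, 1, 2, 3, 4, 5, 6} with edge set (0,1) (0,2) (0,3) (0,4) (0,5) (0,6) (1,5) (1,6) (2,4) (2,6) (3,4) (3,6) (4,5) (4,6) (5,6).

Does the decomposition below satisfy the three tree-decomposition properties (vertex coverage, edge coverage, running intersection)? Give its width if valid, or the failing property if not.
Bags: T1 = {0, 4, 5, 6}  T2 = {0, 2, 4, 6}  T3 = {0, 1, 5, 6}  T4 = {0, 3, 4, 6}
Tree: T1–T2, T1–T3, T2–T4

Checking the three conditions: (i) the bags cover all of {0, 1, 2, 3, 4, 5, 6}; (ii) for each edge, some bag contains both endpoints; (iii) the bags containing any fixed vertex form a subtree. All hold, so the decomposition is valid with width 4 − 1 = 3.

Yes; width 3.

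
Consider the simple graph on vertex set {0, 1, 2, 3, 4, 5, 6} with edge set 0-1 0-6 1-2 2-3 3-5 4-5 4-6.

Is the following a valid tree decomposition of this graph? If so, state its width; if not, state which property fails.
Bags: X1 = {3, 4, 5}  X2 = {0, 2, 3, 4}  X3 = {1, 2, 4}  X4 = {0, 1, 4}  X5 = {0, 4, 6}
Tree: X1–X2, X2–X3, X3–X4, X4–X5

No — bags containing vertex 0 are not connected in the tree.

A tree decomposition must satisfy three properties: every vertex lies in some bag; for every edge, both endpoints lie together in some bag; and for every vertex, the bags containing it form a connected subtree. Here bags containing vertex 0 are not connected in the tree, so the decomposition is invalid.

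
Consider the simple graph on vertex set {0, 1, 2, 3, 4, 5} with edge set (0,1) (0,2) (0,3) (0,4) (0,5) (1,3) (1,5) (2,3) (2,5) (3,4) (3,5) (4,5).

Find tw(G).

A width-3 tree decomposition is:
Bags: B1 = {0, 1, 3, 5}  B2 = {0, 3, 4, 5}  B3 = {0, 2, 3, 5}
Tree: B1–B2, B1–B3
Each bag holds 4 vertices, so the decomposition has width 3, which upper-bounds the treewidth. Conversely, {0, 1, 3, 5} is a clique of size 4, and the vertices of any clique must share a bag in every tree decomposition; so some bag has ≥ 4 vertices and tw(G) ≥ 3. Combining the bounds, tw(G) = 3.

3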